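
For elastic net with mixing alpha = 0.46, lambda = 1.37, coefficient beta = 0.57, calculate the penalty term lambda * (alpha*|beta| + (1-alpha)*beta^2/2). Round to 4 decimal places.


Compute:
L1 = 0.46 * 0.57 = 0.2622.
L2 = 0.54 * 0.57^2 / 2 = 0.0877.
Penalty = 1.37 * (0.2622 + 0.0877) = 0.4794.

0.4794


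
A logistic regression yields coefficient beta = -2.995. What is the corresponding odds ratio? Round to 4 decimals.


Odds ratio = exp(beta) = exp(-2.995).
= 0.0500.

0.0500


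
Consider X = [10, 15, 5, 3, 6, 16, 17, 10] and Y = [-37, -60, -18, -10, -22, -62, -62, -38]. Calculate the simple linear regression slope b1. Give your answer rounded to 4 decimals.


The sample means are xbar = 10.2500 and ybar = -38.6250.
Compute S_xx = 199.5000 and S_xy = -780.7500.
Slope b1 = S_xy / S_xx = -780.7500 / 199.5000 = -3.9135.

-3.9135


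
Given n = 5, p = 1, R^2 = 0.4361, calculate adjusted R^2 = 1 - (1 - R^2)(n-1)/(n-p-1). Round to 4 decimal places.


Using the formula:
(1 - 0.4361) = 0.5639.
Multiply by 4/3: 0.5639 * 4 = 2.2556, then 2.2556 / 3 = 0.7519.
Adj R^2 = 1 - 0.7519 = 0.2481.

0.2481


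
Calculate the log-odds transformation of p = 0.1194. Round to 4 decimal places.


The odds are p/(1-p) = 0.1194 / 0.8806 = 0.1356.
logit(p) = ln(0.1356) = -1.9981.

-1.9981


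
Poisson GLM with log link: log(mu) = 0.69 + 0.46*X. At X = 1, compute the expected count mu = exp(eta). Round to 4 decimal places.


Linear predictor: eta = 0.69 + (0.46)(1) = 1.1500.
Expected count: mu = exp(1.1500) = 3.1582.

3.1582


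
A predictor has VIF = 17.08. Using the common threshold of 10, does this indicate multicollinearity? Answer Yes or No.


The threshold is 10.
VIF = 17.08 is >= 10.
Multicollinearity indication: Yes.

Yes


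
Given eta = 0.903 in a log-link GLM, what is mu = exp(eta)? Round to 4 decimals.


Apply the inverse link:
mu = e^0.903 = 2.4670.

2.4670


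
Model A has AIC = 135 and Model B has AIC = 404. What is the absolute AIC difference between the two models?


Compute |135 - 404| = 269.
Model A has the smaller AIC.

269


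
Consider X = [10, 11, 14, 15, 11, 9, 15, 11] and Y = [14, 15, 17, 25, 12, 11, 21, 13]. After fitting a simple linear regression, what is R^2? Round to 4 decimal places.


The fitted line is Y = -6.4211 + 1.8684*X.
SSres = 29.3421, SStot = 162.0000.
R^2 = 1 - SSres/SStot = 0.8189.

0.8189


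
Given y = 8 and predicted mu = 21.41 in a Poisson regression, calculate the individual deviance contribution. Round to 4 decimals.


Compute y*ln(y/mu) = 8*ln(8/21.41) = 8*-0.984417 = -7.875336.
y - mu = -13.41.
D = 2*(-7.875336 - (-13.41)) = 11.069328, which rounds to 11.0693.

11.0693


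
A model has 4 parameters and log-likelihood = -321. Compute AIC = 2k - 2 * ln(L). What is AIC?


AIC = 2k - 2*loglik = 2(4) - 2(-321).
= 8 + 642 = 650.

650


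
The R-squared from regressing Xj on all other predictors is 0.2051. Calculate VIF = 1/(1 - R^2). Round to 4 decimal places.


Denominator: 1 - 0.2051 = 0.7949.
VIF = 1 / 0.7949 = 1.2580.

1.2580


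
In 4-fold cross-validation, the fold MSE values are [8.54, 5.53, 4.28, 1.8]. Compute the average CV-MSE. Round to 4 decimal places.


Sum of fold MSEs = 20.1500.
Average = 20.1500 / 4 = 5.0375.

5.0375


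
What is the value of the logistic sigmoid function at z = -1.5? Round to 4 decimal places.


First, exp(1.5000) = 4.4817.
Then sigma(z) = 1/(1 + 4.4817) = 0.1824.

0.1824


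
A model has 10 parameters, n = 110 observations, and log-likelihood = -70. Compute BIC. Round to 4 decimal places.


ln(110) = 4.700480.
k * ln(n) = 10 * 4.700480 = 47.004800.
-2L = 140.
BIC = 47.004800 + 140 = 187.004800, which rounds to 187.0048.

187.0048


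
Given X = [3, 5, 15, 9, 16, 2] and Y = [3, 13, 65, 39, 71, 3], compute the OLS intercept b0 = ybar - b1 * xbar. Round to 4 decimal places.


First find the slope: b1 = 5.0473.
Means: xbar = 8.3333, ybar = 32.3333.
b0 = ybar - b1 * xbar = 32.3333 - 5.0473 * 8.3333 = -9.7273.

-9.7273


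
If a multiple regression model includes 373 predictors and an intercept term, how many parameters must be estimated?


Each predictor gets one coefficient, plus one intercept.
Total parameters = 373 + 1 = 374.

374


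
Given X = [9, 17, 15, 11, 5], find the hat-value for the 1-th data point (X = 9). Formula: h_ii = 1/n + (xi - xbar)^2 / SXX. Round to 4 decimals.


n = 5, xbar = 11.4000.
SXX = sum((xi - xbar)^2) = 91.2000.
h = 1/5 + (9 - 11.4000)^2 / 91.2000 = 0.2632.

0.2632


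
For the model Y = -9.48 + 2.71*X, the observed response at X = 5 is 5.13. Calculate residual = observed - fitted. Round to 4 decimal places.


Predicted = -9.48 + 2.71 * 5 = 4.0700.
Residual = 5.13 - 4.0700 = 1.0600.

1.0600


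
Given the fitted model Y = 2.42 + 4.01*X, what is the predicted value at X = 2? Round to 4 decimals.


Predicted value:
Y = 2.42 + (4.01)(2) = 2.42 + 8.0200 = 10.4400.

10.4400


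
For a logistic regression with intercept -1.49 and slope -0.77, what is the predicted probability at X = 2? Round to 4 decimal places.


Linear predictor: z = -1.49 + -0.77 * 2 = -3.0300.
P = 1/(1 + exp(3.0300)) = 1/(1 + 20.6972) = 0.0461.

0.0461


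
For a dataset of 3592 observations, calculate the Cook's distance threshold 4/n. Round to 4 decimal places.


Using the rule of thumb:
Threshold = 4 / 3592 = 0.0011.

0.0011


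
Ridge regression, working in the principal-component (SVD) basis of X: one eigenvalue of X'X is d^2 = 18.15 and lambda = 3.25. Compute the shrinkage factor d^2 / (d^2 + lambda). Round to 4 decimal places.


Compute the denominator: 18.15 + 3.25 = 21.4000.
Shrinkage factor = 18.15 / 21.4000 = 0.8481.

0.8481


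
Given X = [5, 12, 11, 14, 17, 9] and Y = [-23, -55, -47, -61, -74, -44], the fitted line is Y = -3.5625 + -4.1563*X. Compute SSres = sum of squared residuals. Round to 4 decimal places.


Predicted values from Y = -3.5625 + -4.1563*X.
Residuals: [1.3440, -1.5619, 2.2818, 0.7507, 0.2196, -3.0308].
SSres = 19.2500.

19.2500


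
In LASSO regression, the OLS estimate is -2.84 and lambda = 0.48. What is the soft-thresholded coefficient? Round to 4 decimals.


Check: |-2.84| = 2.84 vs lambda = 0.48.
Since |beta| > lambda, coefficient = sign(beta)*(|beta| - lambda) = -2.3600.
Soft-thresholded coefficient = -2.3600.

-2.3600


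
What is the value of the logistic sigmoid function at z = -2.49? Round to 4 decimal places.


First, exp(2.4900) = 12.0613.
Then sigma(z) = 1/(1 + 12.0613) = 0.0766.

0.0766


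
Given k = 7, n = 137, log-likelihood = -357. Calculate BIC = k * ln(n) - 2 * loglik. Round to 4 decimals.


ln(137) = 4.919981.
k * ln(n) = 7 * 4.919981 = 34.439867.
-2L = 714.
BIC = 34.439867 + 714 = 748.439867, which rounds to 748.4399.

748.4399


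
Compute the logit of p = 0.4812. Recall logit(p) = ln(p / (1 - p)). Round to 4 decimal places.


1 - p = 0.5188.
p/(1-p) = 0.9275.
logit = ln(0.9275) = -0.0752.

-0.0752


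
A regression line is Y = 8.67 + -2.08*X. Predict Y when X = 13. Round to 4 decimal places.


Plug X = 13 into Y = 8.67 + -2.08*X:
Y = 8.67 + -27.0400 = -18.3700.

-18.3700


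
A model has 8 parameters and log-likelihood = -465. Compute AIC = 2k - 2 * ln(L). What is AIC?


AIC = 2*8 - 2*(-465).
= 16 + 930 = 946.

946


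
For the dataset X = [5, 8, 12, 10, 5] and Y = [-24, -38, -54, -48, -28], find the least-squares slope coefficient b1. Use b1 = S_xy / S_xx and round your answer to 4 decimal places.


Calculate xbar = 8.0000, ybar = -38.4000.
S_xx = 38.0000, S_xy = -156.0000.
Using b1 = S_xy / S_xx = -156.0000 / 38.0000, we get b1 = -4.1053.

-4.1053


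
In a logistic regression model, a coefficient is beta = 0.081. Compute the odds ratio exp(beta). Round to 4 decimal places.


The odds ratio is computed as:
OR = e^(0.081) = 1.0844.

1.0844


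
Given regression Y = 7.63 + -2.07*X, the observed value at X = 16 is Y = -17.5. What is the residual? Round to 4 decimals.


Predicted = 7.63 + -2.07 * 16 = -25.4900.
Residual = -17.5 - -25.4900 = 7.9900.

7.9900


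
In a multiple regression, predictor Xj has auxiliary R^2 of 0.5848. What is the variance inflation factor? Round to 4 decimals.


Using VIF = 1/(1 - R^2_j):
1 - 0.5848 = 0.4152.
VIF = 2.4085.

2.4085


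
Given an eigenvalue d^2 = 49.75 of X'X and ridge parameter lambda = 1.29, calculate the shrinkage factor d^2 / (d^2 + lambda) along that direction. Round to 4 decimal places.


Compute the denominator: 49.75 + 1.29 = 51.0400.
Shrinkage factor = 49.75 / 51.0400 = 0.9747.

0.9747


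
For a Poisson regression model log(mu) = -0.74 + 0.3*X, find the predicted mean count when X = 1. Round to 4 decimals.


eta = -0.74 + 0.3 * 1 = -0.4400.
mu = exp(-0.4400) = 0.6440.

0.6440


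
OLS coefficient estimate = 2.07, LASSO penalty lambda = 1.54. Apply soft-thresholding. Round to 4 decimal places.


Absolute value: |2.07| = 2.07.
Compare to lambda = 1.54.
Since |beta| > lambda, coefficient = sign(beta)*(|beta| - lambda) = 0.5300.

0.5300


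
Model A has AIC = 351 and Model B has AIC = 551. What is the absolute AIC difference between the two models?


Compute |351 - 551| = 200.
Model A has the smaller AIC.

200


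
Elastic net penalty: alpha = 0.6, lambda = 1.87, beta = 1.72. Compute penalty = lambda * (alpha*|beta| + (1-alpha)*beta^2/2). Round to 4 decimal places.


L1 component = 0.6 * |1.72| = 1.0320.
L2 component = 0.4 * 1.72^2 / 2 = 0.5917.
Penalty = 1.87 * (1.0320 + 0.5917) = 1.87 * 1.6237 = 3.0363.

3.0363


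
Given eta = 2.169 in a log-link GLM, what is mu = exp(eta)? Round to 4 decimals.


The inverse log link gives:
mu = exp(2.169) = 8.7495.

8.7495


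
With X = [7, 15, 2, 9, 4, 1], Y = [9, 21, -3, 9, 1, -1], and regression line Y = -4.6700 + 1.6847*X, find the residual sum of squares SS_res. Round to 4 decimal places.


Compute predicted values, then residuals = yi - yhat_i.
Residuals: [1.8771, 0.3995, -1.6994, -1.4923, -1.0688, 1.9853].
SSres = sum(residual^2) = 13.8818.

13.8818


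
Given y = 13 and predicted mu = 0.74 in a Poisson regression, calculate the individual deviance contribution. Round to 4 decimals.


y/mu = 13/0.74 = 17.567568 (approx.), and ln(13/0.74) = 2.866054.
y * ln(y/mu) = 13 * 2.866054 = 37.258702.
y - mu = 12.26.
D = 2 * (37.258702 - 12.26) = 49.997404, which rounds to 49.9974.

49.9974


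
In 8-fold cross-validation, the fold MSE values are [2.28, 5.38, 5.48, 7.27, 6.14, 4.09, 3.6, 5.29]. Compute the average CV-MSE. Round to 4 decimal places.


Total MSE across folds = 39.5300.
CV-MSE = 39.5300/8 = 4.9413.

4.9413


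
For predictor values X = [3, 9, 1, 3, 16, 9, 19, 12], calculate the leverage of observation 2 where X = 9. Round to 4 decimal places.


n = 8, xbar = 9.0000.
SXX = sum((xi - xbar)^2) = 294.0000.
h = 1/8 + (9 - 9.0000)^2 / 294.0000 = 0.1250.

0.1250


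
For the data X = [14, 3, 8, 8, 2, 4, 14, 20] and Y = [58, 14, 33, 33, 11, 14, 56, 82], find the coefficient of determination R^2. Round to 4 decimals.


After computing the OLS fit (b0=0.9355, b1=4.0208):
SSres = 16.7530, SStot = 4589.8750.
R^2 = 1 - 16.7530/4589.8750 = 0.9964.

0.9964


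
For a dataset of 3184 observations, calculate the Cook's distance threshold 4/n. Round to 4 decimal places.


Using the rule of thumb:
Threshold = 4 / 3184 = 0.0013.

0.0013


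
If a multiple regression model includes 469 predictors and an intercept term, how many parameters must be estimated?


Total coefficients = number of predictors + 1 (for the intercept).
= 469 + 1 = 470.

470


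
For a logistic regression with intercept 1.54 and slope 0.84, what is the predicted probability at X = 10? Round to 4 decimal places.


Linear predictor: z = 1.54 + 0.84 * 10 = 9.9400.
P = 1/(1 + exp(-9.9400)) = 1/(1 + 0.0000) = 1.0000.

1.0000


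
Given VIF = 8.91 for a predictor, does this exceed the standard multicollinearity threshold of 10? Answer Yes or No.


Check: VIF = 8.91 vs threshold = 10.
Since 8.91 < 10, the answer is No.

No


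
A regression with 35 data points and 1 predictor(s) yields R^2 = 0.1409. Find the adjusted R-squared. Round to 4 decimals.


Using the formula:
(1 - 0.1409) = 0.8591.
Multiply by 34/33: 0.8591 * 34 = 29.2094, then 29.2094 / 33 = 0.8851.
Adj R^2 = 1 - 0.8851 = 0.1149.

0.1149


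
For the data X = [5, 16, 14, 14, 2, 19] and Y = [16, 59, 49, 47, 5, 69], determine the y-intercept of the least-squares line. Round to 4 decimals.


The slope is b1 = 3.7530.
Sample means are xbar = 11.6667 and ybar = 40.8333.
Intercept: b0 = 40.8333 - (3.7530)(11.6667) = -2.9518.

-2.9518


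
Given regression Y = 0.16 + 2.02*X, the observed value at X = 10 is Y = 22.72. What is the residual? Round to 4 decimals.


Predicted = 0.16 + 2.02 * 10 = 20.3600.
Residual = 22.72 - 20.3600 = 2.3600.

2.3600


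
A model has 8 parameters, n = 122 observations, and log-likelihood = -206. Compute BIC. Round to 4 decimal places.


ln(122) = 4.804021.
k * ln(n) = 8 * 4.804021 = 38.432168.
-2L = 412.
BIC = 38.432168 + 412 = 450.432168, which rounds to 450.4322.

450.4322


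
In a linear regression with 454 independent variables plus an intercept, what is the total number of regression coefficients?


Total coefficients = number of predictors + 1 (for the intercept).
= 454 + 1 = 455.

455


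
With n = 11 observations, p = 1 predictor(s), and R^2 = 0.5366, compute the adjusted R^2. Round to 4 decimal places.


Adjusted R^2 = 1 - (1 - R^2) * (n-1)/(n-p-1).
(1 - R^2) = 0.4634.
(n-1)/(n-p-1) = 10/9.
(1 - R^2) * (n-1) = 0.4634 * 10 = 4.6340.
Divide by (n-p-1): 4.6340 / 9 = 0.5149.
Adj R^2 = 1 - 0.5149 = 0.4851.

0.4851


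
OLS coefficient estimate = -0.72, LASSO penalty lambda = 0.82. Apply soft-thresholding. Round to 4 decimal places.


|beta_OLS| = 0.72.
lambda = 0.82.
Since |beta| <= lambda, the coefficient is set to 0.
Result = 0.0000.

0.0000


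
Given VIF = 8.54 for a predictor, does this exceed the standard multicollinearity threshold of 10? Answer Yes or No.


Compare VIF = 8.54 to the threshold of 10.
8.54 < 10, so the answer is No.

No


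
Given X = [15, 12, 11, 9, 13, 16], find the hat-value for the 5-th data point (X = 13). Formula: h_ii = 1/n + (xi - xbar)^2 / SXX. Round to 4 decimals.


n = 6, xbar = 12.6667.
SXX = sum((xi - xbar)^2) = 33.3333.
h = 1/6 + (13 - 12.6667)^2 / 33.3333 = 0.1700.

0.1700


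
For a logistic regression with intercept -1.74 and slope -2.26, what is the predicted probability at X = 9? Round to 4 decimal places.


z = -1.74 + -2.26 * 9 = -22.0800.
Sigmoid: P = 1 / (1 + exp(22.0800)) = 0.0000.

0.0000


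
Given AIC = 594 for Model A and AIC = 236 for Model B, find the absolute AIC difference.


|AIC_A - AIC_B| = |594 - 236| = 358.
Model B is preferred (lower AIC).

358


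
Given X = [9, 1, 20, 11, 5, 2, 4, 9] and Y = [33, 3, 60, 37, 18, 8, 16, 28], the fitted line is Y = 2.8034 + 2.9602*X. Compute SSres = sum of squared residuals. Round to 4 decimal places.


Compute predicted values, then residuals = yi - yhat_i.
Residuals: [3.5548, -2.7636, -2.0074, 1.6344, 0.3956, -0.7238, 1.3558, -1.4452].
SSres = sum(residual^2) = 31.5822.

31.5822


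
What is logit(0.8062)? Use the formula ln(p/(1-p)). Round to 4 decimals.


The odds are p/(1-p) = 0.8062 / 0.1938 = 4.1600.
logit(p) = ln(4.1600) = 1.4255.

1.4255


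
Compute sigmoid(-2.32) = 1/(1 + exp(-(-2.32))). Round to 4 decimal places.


exp(2.3200) = 10.1757.
1 + exp(-z) = 11.1757.
sigmoid = 1/11.1757 = 0.0895.

0.0895


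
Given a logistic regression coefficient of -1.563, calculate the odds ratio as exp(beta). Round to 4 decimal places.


The odds ratio is computed as:
OR = e^(-1.563) = 0.2095.

0.2095


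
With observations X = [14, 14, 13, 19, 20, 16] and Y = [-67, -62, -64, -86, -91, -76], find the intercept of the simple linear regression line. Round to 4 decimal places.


Compute b1 = -4.0952 from the OLS formula.
With xbar = 16.0000 and ybar = -74.3333, the intercept is:
b0 = -74.3333 - -4.0952 * 16.0000 = -8.8095.

-8.8095


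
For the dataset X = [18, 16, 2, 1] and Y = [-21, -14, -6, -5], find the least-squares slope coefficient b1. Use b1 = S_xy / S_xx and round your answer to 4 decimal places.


First compute the means: xbar = 9.2500, ybar = -11.5000.
Then S_xx = sum((xi - xbar)^2) = 242.7500.
S_xy = sum((xi - xbar)(yi - ybar)) = -193.5000.
b1 = S_xy / S_xx = -193.5000 / 242.7500 = -0.7971.

-0.7971


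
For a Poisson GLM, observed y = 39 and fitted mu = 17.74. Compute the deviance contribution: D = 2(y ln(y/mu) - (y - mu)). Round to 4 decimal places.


Compute y*ln(y/mu) = 39*ln(39/17.74) = 39*0.787740 = 30.721860.
y - mu = 21.26.
D = 2*(30.721860 - (21.26)) = 18.923720, which rounds to 18.9237.

18.9237


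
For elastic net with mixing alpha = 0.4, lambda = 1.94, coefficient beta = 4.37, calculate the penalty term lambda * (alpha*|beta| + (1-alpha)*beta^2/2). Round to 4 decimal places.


Compute:
L1 = 0.4 * 4.37 = 1.7480.
L2 = 0.6 * 4.37^2 / 2 = 5.7291.
Penalty = 1.94 * (1.7480 + 5.7291) = 14.5055.

14.5055


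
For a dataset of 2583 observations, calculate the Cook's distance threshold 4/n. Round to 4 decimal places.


Cook's distance cutoff = 4/n = 4/2583.
= 0.0015.

0.0015


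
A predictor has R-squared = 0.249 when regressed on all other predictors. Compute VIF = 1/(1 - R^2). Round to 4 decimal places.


Using VIF = 1/(1 - R^2_j):
1 - 0.249 = 0.751.
VIF = 1.3316.

1.3316


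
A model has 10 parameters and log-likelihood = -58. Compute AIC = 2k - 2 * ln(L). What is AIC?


AIC = 2*10 - 2*(-58).
= 20 + 116 = 136.

136


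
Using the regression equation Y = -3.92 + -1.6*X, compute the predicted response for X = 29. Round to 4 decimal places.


Substitute X = 29 into the equation:
Y = -3.92 + -1.6 * 29 = -3.92 + -46.4000 = -50.3200.

-50.3200


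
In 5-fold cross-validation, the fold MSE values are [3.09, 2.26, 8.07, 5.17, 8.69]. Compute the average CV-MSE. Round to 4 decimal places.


Sum of fold MSEs = 27.2800.
Average = 27.2800 / 5 = 5.4560.

5.4560


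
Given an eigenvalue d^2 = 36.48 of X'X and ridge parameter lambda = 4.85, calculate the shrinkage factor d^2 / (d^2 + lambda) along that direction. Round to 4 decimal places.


Compute the denominator: 36.48 + 4.85 = 41.3300.
Shrinkage factor = 36.48 / 41.3300 = 0.8827.

0.8827


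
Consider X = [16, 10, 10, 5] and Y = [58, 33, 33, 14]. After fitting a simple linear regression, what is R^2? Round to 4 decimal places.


Fit the OLS line: b0 = -6.5844, b1 = 4.0082.
SSres = 0.9959.
SStot = 977.0000.
R^2 = 1 - 0.9959/977.0000 = 0.9990.

0.9990


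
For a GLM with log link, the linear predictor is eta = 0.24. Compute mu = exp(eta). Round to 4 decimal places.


mu = exp(eta) = exp(0.24).
= 1.2712.

1.2712


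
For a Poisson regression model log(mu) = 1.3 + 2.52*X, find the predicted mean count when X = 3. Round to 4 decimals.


eta = 1.3 + 2.52 * 3 = 8.8600.
mu = exp(8.8600) = 7044.4827.

7044.4827


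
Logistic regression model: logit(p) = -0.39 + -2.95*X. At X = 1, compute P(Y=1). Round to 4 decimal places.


z = -0.39 + -2.95 * 1 = -3.3400.
Sigmoid: P = 1 / (1 + exp(3.3400)) = 0.0342.

0.0342


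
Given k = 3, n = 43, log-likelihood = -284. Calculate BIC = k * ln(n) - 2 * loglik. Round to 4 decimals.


ln(43) = 3.761200.
k * ln(n) = 3 * 3.761200 = 11.283600.
-2L = 568.
BIC = 11.283600 + 568 = 579.283600, which rounds to 579.2836.

579.2836


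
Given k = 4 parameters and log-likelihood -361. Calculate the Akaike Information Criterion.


AIC = 2*4 - 2*(-361).
= 8 + 722 = 730.

730


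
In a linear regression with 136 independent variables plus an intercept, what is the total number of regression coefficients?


Each predictor gets one coefficient, plus one intercept.
Total parameters = 136 + 1 = 137.

137


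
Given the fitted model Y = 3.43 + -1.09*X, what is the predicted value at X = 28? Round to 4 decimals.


Predicted value:
Y = 3.43 + (-1.09)(28) = 3.43 + -30.5200 = -27.0900.

-27.0900


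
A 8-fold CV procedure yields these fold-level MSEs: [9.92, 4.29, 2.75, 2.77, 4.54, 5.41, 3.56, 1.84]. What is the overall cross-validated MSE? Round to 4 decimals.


Total MSE across folds = 35.0800.
CV-MSE = 35.0800/8 = 4.3850.

4.3850


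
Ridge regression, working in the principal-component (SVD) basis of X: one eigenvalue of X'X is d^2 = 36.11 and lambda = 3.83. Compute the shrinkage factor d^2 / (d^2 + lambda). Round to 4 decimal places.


Compute the denominator: 36.11 + 3.83 = 39.9400.
Shrinkage factor = 36.11 / 39.9400 = 0.9041.

0.9041


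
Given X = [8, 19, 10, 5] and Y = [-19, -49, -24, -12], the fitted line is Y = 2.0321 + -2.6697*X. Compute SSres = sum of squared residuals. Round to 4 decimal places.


For each point, residual = actual - predicted.
Residuals: [0.3255, -0.3078, 0.6649, -0.6836].
Sum of squared residuals = 1.1101.

1.1101


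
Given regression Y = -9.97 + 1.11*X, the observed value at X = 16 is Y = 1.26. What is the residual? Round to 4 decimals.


Predicted = -9.97 + 1.11 * 16 = 7.7900.
Residual = 1.26 - 7.7900 = -6.5300.

-6.5300


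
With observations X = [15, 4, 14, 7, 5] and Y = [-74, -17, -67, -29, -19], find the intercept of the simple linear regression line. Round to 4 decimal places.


Compute b1 = -5.2830 from the OLS formula.
With xbar = 9.0000 and ybar = -41.2000, the intercept is:
b0 = -41.2000 - -5.2830 * 9.0000 = 6.3472.

6.3472


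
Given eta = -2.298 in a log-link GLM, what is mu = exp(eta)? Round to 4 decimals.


mu = exp(eta) = exp(-2.298).
= 0.1005.

0.1005


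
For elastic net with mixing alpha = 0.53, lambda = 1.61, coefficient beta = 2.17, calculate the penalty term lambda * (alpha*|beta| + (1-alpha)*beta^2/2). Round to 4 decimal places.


alpha * |beta| = 0.53 * 2.17 = 1.1501.
(1-alpha) * beta^2/2 = 0.47 * 4.7089/2 = 1.1066.
Total = 1.61 * (1.1501 + 1.1066) = 3.6333.

3.6333


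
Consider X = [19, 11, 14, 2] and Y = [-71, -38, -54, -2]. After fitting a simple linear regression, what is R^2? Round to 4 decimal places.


After computing the OLS fit (b0=6.0654, b1=-4.1144):
SSres = 8.7484, SStot = 2598.7500.
R^2 = 1 - 8.7484/2598.7500 = 0.9966.

0.9966


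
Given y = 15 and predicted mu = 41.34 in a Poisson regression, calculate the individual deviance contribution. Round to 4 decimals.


First: ln(15/41.34) = -1.013780.
Then: 15 * -1.013780 = -15.206700.
y - mu = 15 - 41.34 = -26.34.
D = 2(-15.206700 - -26.34) = 22.266600, which rounds to 22.2666.

22.2666


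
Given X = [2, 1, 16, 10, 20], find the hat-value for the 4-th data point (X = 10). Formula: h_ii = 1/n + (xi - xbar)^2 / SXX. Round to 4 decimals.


Mean of X: xbar = 9.8000.
SXX = 280.8000.
For X = 10: h = 1/5 + (10 - 9.8000)^2/280.8000 = 0.2001.

0.2001


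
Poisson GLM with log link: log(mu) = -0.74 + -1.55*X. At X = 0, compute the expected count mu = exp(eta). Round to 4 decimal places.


Linear predictor: eta = -0.74 + (-1.55)(0) = -0.7400.
Expected count: mu = exp(-0.7400) = 0.4771.

0.4771


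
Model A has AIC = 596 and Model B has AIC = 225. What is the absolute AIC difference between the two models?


Absolute difference = |596 - 225| = 371.
The model with lower AIC (B) is preferred.

371


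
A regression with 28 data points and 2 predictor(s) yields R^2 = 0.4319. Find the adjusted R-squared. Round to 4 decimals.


Using the formula:
(1 - 0.4319) = 0.5681.
Multiply by 27/25: 0.5681 * 27 = 15.3387, then 15.3387 / 25 = 0.6135.
Adj R^2 = 1 - 0.6135 = 0.3865.

0.3865


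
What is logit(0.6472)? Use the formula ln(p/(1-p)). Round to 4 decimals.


1 - p = 0.3528.
p/(1-p) = 1.8345.
logit = ln(1.8345) = 0.6068.

0.6068


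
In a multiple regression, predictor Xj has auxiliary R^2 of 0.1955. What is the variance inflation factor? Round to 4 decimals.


Using VIF = 1/(1 - R^2_j):
1 - 0.1955 = 0.8045.
VIF = 1.2430.

1.2430


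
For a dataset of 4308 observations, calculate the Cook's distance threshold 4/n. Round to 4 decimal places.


The threshold is 4/n.
4/4308 = 0.0009.

0.0009


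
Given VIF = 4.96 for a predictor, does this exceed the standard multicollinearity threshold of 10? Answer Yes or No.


Check: VIF = 4.96 vs threshold = 10.
Since 4.96 < 10, the answer is No.

No


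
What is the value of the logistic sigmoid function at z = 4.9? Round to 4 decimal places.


exp(-4.9000) = 0.0074.
1 + exp(-z) = 1.0074.
sigmoid = 1/1.0074 = 0.9926.

0.9926


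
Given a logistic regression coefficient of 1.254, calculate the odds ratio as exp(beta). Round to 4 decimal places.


The odds ratio is computed as:
OR = e^(1.254) = 3.5043.

3.5043


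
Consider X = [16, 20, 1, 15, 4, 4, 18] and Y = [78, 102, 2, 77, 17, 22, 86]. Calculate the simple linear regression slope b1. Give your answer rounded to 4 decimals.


Calculate xbar = 11.1429, ybar = 54.8571.
S_xx = 368.8571, S_xy = 1870.1429.
Using b1 = S_xy / S_xx = 1870.1429 / 368.8571, we get b1 = 5.0701.

5.0701


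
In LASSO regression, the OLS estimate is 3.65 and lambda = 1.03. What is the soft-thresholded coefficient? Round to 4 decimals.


Absolute value: |3.65| = 3.65.
Compare to lambda = 1.03.
Since |beta| > lambda, coefficient = sign(beta)*(|beta| - lambda) = 2.6200.

2.6200


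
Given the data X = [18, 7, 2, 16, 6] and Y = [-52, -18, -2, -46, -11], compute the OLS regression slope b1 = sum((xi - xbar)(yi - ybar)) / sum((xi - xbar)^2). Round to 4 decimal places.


Calculate xbar = 9.8000, ybar = -25.8000.
S_xx = 188.8000, S_xy = -603.8000.
Using b1 = S_xy / S_xx = -603.8000 / 188.8000, we get b1 = -3.1981.

-3.1981


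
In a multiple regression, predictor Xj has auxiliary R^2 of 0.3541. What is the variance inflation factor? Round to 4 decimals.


Using VIF = 1/(1 - R^2_j):
1 - 0.3541 = 0.6459.
VIF = 1.5482.

1.5482


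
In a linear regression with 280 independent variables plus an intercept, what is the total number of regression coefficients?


Each predictor gets one coefficient, plus one intercept.
Total parameters = 280 + 1 = 281.

281


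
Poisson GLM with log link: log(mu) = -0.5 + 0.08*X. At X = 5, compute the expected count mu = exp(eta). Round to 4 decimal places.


Compute eta = -0.5 + 0.08 * 5 = -0.1000.
Apply inverse link: mu = e^-0.1000 = 0.9048.

0.9048


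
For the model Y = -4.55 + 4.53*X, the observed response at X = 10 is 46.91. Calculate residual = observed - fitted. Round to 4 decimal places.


Fitted value at X = 10 is yhat = -4.55 + 4.53*10 = 40.7500.
Residual = 46.91 - 40.7500 = 6.1600.

6.1600


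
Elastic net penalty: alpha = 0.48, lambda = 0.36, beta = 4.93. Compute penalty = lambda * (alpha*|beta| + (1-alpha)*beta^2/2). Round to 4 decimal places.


Compute:
L1 = 0.48 * 4.93 = 2.3664.
L2 = 0.52 * 4.93^2 / 2 = 6.3193.
Penalty = 0.36 * (2.3664 + 6.3193) = 3.1268.

3.1268


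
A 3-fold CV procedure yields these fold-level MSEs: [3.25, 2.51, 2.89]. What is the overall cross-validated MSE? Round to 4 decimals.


Total MSE across folds = 8.6500.
CV-MSE = 8.6500/3 = 2.8833.

2.8833


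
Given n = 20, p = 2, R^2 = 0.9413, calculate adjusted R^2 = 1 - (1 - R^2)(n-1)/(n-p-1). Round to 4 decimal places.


Plug in: Adj R^2 = 1 - (1 - 0.9413) * 19/17.
= 1 - 0.0587 * 19/17
= 1 - 1.1153 / 17
= 1 - 0.0656 = 0.9344.

0.9344


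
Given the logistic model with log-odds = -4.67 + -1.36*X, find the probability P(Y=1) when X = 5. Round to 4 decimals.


z = -4.67 + -1.36 * 5 = -11.4700.
Sigmoid: P = 1 / (1 + exp(11.4700)) = 0.0000.

0.0000


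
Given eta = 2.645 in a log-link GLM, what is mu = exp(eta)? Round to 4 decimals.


Apply the inverse link:
mu = e^2.645 = 14.0834.

14.0834


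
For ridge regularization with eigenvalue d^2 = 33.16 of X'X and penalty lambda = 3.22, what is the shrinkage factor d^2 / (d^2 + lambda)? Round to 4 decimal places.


Denominator = d^2 + lambda = 33.16 + 3.22 = 36.3800.
Shrinkage = 33.16 / 36.3800 = 0.9115.

0.9115


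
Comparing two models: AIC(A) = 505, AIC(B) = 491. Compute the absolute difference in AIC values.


Compute |505 - 491| = 14.
Model B has the smaller AIC.

14


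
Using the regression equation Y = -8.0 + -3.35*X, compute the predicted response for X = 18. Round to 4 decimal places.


Substitute X = 18 into the equation:
Y = -8.0 + -3.35 * 18 = -8.0 + -60.3000 = -68.3000.

-68.3000


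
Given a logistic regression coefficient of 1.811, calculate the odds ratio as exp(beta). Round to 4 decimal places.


Odds ratio = exp(beta) = exp(1.811).
= 6.1166.

6.1166


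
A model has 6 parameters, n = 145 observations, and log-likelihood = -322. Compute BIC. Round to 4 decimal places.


Compute k*ln(n) = 6*ln(145) = 6*4.976734 = 29.860404.
Then -2*loglik = 644.
BIC = 29.860404 + 644 = 673.860404, which rounds to 673.8604.

673.8604


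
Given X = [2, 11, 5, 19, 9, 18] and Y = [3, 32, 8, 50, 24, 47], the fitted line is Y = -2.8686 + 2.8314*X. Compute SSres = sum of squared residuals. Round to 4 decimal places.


For each point, residual = actual - predicted.
Residuals: [0.2058, 3.7232, -3.2884, -0.9280, 1.3860, -1.0966].
Sum of squared residuals = 28.7029.

28.7029


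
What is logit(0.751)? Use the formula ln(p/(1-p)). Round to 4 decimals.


1 - p = 0.249.
p/(1-p) = 3.0161.
logit = ln(3.0161) = 1.1040.

1.1040


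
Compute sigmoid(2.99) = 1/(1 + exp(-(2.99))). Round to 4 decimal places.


exp(-2.9900) = 0.0503.
1 + exp(-z) = 1.0503.
sigmoid = 1/1.0503 = 0.9521.

0.9521


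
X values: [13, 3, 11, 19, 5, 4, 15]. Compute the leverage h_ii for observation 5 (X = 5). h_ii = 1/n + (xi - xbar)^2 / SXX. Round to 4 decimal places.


Compute xbar = 10.0000 with n = 7 observations.
SXX = 226.0000.
Leverage = 1/7 + (5 - 10.0000)^2/226.0000 = 0.2535.

0.2535


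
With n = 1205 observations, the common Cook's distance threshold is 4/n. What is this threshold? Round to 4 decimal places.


Cook's distance cutoff = 4/n = 4/1205.
= 0.0033.

0.0033


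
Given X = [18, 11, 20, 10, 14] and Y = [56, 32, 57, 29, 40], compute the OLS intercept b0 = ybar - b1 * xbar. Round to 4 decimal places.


The slope is b1 = 3.0000.
Sample means are xbar = 14.6000 and ybar = 42.8000.
Intercept: b0 = 42.8000 - (3.0000)(14.6000) = -1.0000.

-1.0000


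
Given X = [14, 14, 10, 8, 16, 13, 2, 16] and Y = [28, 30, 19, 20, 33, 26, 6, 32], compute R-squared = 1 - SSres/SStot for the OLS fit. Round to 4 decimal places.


Fit the OLS line: b0 = 2.6724, b1 = 1.8561.
SSres = 14.6912.
SStot = 565.5000.
R^2 = 1 - 14.6912/565.5000 = 0.9740.

0.9740


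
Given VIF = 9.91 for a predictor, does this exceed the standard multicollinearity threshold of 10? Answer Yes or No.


Compare VIF = 9.91 to the threshold of 10.
9.91 < 10, so the answer is No.

No


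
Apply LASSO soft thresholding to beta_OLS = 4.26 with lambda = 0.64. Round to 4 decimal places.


|beta_OLS| = 4.26.
lambda = 0.64.
Since |beta| > lambda, coefficient = sign(beta)*(|beta| - lambda) = 3.6200.
Result = 3.6200.

3.6200


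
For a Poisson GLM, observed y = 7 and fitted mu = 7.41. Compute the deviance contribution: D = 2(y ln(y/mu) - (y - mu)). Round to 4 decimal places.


First: ln(7/7.41) = -0.056920.
Then: 7 * -0.056920 = -0.398440.
y - mu = 7 - 7.41 = -0.41.
D = 2(-0.398440 - -0.41) = 0.023120, which rounds to 0.0231.

0.0231


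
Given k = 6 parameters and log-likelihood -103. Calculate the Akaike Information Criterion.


Compute:
2k = 2*6 = 12.
-2*loglik = -2*(-103) = 206.
AIC = 12 + 206 = 218.

218


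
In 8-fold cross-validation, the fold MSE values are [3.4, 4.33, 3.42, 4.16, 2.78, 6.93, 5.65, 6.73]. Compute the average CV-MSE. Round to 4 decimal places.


Total MSE across folds = 37.4000.
CV-MSE = 37.4000/8 = 4.6750.

4.6750


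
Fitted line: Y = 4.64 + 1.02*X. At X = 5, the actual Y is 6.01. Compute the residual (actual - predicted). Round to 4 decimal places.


Compute yhat = 4.64 + (1.02)(5) = 9.7400.
Residual = actual - predicted = 6.01 - 9.7400 = -3.7300.

-3.7300


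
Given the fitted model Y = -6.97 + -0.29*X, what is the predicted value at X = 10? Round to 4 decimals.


Predicted value:
Y = -6.97 + (-0.29)(10) = -6.97 + -2.9000 = -9.8700.

-9.8700


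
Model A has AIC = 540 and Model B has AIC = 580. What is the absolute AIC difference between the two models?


|AIC_A - AIC_B| = |540 - 580| = 40.
Model A is preferred (lower AIC).

40


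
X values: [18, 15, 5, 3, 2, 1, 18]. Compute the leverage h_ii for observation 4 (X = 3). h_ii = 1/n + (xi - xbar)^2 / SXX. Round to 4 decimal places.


n = 7, xbar = 8.8571.
SXX = sum((xi - xbar)^2) = 362.8571.
h = 1/7 + (3 - 8.8571)^2 / 362.8571 = 0.2374.

0.2374


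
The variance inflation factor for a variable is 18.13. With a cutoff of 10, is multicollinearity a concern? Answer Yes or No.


Check: VIF = 18.13 vs threshold = 10.
Since 18.13 >= 10, the answer is Yes.

Yes


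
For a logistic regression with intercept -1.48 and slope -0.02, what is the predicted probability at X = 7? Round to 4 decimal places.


z = -1.48 + -0.02 * 7 = -1.6200.
Sigmoid: P = 1 / (1 + exp(1.6200)) = 0.1652.

0.1652


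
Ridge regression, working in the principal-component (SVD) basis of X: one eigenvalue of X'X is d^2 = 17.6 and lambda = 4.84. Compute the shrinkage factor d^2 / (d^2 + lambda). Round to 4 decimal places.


Compute the denominator: 17.6 + 4.84 = 22.4400.
Shrinkage factor = 17.6 / 22.4400 = 0.7843.

0.7843


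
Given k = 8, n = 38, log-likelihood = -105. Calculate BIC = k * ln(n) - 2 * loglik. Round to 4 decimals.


ln(38) = 3.637586.
k * ln(n) = 8 * 3.637586 = 29.100688.
-2L = 210.
BIC = 29.100688 + 210 = 239.100688, which rounds to 239.1007.

239.1007


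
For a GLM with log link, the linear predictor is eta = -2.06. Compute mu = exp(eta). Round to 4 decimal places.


Apply the inverse link:
mu = e^-2.06 = 0.1275.

0.1275


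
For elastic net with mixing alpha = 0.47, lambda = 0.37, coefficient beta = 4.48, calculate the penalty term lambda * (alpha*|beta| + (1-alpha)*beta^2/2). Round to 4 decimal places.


alpha * |beta| = 0.47 * 4.48 = 2.1056.
(1-alpha) * beta^2/2 = 0.53 * 20.0704/2 = 5.3187.
Total = 0.37 * (2.1056 + 5.3187) = 2.7470.

2.7470


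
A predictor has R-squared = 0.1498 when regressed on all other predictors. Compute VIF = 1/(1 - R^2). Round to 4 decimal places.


Using VIF = 1/(1 - R^2_j):
1 - 0.1498 = 0.8502.
VIF = 1.1762.

1.1762


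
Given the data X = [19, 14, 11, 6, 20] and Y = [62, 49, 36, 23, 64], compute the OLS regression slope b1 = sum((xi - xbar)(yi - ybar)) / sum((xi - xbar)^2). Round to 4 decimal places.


The sample means are xbar = 14.0000 and ybar = 46.8000.
Compute S_xx = 134.0000 and S_xy = 402.0000.
Slope b1 = S_xy / S_xx = 402.0000 / 134.0000 = 3.0000.

3.0000


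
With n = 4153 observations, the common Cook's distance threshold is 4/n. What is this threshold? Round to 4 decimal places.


Using the rule of thumb:
Threshold = 4 / 4153 = 0.0010.

0.0010


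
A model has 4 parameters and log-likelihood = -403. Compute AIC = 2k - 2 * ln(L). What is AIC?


AIC = 2k - 2*loglik = 2(4) - 2(-403).
= 8 + 806 = 814.

814


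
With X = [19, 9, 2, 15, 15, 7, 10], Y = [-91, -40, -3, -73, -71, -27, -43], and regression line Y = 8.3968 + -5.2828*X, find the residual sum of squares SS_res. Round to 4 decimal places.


Compute predicted values, then residuals = yi - yhat_i.
Residuals: [0.9764, -0.8516, -0.8312, -2.1548, -0.1548, 1.5828, 1.4312].
SSres = sum(residual^2) = 11.5902.

11.5902


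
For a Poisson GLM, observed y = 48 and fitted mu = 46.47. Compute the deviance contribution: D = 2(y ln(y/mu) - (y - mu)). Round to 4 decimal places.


First: ln(48/46.47) = 0.032394.
Then: 48 * 0.032394 = 1.554912.
y - mu = 48 - 46.47 = 1.53.
D = 2(1.554912 - 1.53) = 0.049824, which rounds to 0.0498.

0.0498


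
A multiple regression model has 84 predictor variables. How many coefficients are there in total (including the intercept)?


Each predictor gets one coefficient, plus one intercept.
Total parameters = 84 + 1 = 85.

85


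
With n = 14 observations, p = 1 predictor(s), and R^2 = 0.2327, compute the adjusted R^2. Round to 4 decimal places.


Plug in: Adj R^2 = 1 - (1 - 0.2327) * 13/12.
= 1 - 0.7673 * 13/12
= 1 - 9.9749 / 12
= 1 - 0.8312 = 0.1688.

0.1688


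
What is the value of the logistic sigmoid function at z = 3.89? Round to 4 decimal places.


exp(-3.8900) = 0.0204.
1 + exp(-z) = 1.0204.
sigmoid = 1/1.0204 = 0.9800.

0.9800


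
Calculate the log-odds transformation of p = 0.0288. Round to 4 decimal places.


1 - p = 0.9712.
p/(1-p) = 0.0297.
logit = ln(0.0297) = -3.5182.

-3.5182


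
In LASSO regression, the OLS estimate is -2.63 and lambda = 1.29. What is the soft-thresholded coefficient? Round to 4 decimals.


Absolute value: |-2.63| = 2.63.
Compare to lambda = 1.29.
Since |beta| > lambda, coefficient = sign(beta)*(|beta| - lambda) = -1.3400.

-1.3400


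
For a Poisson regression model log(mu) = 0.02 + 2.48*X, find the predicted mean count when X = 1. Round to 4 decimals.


Linear predictor: eta = 0.02 + (2.48)(1) = 2.5000.
Expected count: mu = exp(2.5000) = 12.1825.

12.1825


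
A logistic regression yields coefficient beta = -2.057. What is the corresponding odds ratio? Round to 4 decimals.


Odds ratio = exp(beta) = exp(-2.057).
= 0.1278.

0.1278


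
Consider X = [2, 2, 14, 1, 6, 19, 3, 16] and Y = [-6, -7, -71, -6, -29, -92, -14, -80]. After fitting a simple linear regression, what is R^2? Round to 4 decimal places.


After computing the OLS fit (b0=1.5420, b1=-5.0371):
SSres = 24.9902, SStot = 9434.8750.
R^2 = 1 - 24.9902/9434.8750 = 0.9974.

0.9974


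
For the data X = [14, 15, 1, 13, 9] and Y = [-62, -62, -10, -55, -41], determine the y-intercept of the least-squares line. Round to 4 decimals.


First find the slope: b1 = -3.8110.
Means: xbar = 10.4000, ybar = -46.0000.
b0 = ybar - b1 * xbar = -46.0000 - -3.8110 * 10.4000 = -6.3659.

-6.3659


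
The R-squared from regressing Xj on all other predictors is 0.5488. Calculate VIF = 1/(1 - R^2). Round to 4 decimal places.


VIF = 1 / (1 - 0.5488).
= 1 / 0.4512 = 2.2163.

2.2163


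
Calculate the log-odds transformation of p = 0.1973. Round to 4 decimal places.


1 - p = 0.8027.
p/(1-p) = 0.2458.
logit = ln(0.2458) = -1.4033.

-1.4033


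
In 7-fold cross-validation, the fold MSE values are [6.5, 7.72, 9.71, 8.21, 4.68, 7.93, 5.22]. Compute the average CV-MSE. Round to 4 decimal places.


Add all fold MSEs: 49.9700.
Divide by k = 7: 49.9700/7 = 7.1386.

7.1386


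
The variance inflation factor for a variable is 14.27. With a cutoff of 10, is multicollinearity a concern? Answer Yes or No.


The threshold is 10.
VIF = 14.27 is >= 10.
Multicollinearity indication: Yes.

Yes


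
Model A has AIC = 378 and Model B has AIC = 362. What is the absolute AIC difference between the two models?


Compute |378 - 362| = 16.
Model B has the smaller AIC.

16


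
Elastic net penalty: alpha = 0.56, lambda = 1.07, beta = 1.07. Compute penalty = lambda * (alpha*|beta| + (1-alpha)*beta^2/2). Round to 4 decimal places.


L1 component = 0.56 * |1.07| = 0.5992.
L2 component = 0.44 * 1.07^2 / 2 = 0.2519.
Penalty = 1.07 * (0.5992 + 0.2519) = 1.07 * 0.8511 = 0.9107.

0.9107


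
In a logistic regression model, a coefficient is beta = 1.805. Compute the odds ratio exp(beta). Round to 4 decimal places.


exp(1.805) = 6.0800.
So the odds ratio is 6.0800.

6.0800


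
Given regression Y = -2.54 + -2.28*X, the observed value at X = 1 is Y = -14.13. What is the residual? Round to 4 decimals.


Predicted = -2.54 + -2.28 * 1 = -4.8200.
Residual = -14.13 - -4.8200 = -9.3100.

-9.3100
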